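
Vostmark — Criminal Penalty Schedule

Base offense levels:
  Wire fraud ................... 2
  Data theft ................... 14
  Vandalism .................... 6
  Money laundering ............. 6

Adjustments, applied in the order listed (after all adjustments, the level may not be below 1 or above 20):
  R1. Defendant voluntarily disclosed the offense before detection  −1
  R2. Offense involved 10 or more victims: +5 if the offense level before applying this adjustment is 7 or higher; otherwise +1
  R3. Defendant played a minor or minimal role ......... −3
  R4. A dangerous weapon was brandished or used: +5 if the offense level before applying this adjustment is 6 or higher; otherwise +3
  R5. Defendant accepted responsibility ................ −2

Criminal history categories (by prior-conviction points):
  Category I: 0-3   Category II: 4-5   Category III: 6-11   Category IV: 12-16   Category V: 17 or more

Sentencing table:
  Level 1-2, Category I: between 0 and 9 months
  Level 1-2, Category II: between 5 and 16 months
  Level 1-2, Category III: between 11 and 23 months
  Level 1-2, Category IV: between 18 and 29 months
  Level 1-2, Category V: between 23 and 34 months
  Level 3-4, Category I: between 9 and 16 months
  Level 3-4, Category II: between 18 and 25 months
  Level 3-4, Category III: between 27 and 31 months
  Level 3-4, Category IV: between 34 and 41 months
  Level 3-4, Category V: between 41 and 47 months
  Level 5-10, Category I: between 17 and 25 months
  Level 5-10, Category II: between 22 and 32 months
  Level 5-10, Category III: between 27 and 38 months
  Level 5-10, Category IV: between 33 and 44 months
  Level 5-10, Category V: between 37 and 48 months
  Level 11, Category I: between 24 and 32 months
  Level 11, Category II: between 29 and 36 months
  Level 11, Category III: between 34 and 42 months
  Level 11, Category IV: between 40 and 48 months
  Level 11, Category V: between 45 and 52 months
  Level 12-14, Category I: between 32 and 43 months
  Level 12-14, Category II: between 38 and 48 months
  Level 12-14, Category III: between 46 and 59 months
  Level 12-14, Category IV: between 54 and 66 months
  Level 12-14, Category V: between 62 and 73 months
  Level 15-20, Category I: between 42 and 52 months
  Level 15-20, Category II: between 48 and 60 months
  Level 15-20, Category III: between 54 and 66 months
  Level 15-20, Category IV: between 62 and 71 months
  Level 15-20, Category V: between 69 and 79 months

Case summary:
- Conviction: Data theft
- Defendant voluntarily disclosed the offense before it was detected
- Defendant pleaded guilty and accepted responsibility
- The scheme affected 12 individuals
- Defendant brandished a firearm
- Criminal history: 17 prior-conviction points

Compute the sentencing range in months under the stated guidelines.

Base offense level for data theft: 14.
R1 applies: 14 − 1 = 13.
R2 applies (level before this adjustment is 13 ≥ 7, so +5): 13 + 5 = 18.
R4 applies (level before this adjustment is 18 ≥ 6, so +5): 18 + 5 = 23.
R5 applies: 23 − 2 = 21.
Level 21 exceeds the maximum of 20; capped at 20.
Final offense level: 20.
Criminal history: 17 prior points → Category V (17+).
Level 20 falls in the 15-20 band.
Grid: Level 15-20 × Category V = 69-79 months.

69-79 months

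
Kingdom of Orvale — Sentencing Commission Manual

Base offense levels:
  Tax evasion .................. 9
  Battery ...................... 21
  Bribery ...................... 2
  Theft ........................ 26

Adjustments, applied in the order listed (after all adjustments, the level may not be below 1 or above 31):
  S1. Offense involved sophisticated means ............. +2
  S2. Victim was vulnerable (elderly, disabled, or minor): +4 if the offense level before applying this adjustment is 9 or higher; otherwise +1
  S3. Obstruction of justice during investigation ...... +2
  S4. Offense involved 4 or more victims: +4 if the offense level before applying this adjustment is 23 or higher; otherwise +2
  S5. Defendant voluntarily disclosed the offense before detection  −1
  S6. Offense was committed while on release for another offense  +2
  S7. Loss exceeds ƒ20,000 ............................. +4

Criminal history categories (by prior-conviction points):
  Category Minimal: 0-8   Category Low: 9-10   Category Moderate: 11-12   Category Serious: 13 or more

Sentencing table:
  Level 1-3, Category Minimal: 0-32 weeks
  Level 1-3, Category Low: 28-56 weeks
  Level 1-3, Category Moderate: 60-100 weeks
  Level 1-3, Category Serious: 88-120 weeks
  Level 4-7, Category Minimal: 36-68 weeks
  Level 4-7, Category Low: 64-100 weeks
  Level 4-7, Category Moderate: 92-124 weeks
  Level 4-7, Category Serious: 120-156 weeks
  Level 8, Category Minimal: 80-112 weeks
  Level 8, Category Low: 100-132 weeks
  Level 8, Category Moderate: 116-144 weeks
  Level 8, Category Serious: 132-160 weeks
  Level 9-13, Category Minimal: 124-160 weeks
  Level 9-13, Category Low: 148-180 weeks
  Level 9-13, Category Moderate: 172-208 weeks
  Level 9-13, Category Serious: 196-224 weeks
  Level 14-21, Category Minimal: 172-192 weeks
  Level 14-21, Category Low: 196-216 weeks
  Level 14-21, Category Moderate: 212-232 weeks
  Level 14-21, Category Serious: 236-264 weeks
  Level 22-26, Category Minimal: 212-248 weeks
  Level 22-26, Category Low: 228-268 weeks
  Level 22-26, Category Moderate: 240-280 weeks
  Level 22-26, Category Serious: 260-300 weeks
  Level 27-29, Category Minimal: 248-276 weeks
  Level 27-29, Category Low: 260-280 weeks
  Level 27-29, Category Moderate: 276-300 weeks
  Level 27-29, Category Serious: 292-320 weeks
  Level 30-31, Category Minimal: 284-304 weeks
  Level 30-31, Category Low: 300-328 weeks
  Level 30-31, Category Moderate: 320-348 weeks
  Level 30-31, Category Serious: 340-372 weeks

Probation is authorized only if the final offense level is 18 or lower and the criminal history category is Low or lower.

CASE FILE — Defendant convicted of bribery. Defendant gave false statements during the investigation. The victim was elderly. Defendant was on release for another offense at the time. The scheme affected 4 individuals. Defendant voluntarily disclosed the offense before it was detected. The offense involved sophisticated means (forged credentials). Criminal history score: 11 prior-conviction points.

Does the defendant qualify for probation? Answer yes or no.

No

Base offense level for bribery: 2.
S1 applies: 2 + 2 = 4.
S2 applies (level before this adjustment is 4 < 9, so +1): 4 + 1 = 5.
S3 applies: 5 + 2 = 7.
S4 applies (level before this adjustment is 7 < 23, so +2): 7 + 2 = 9.
S5 applies: 9 − 1 = 8.
S6 applies: 8 + 2 = 10.
Final offense level: 10.
Criminal history: 11 prior points → Category Moderate (11-12).
Level 10 falls in the 9-13 band.
Grid: Level 9-13 × Category Moderate = 172-208 weeks.
Probation check: level 10 ≤ 18 and category Moderate > Low → not eligible.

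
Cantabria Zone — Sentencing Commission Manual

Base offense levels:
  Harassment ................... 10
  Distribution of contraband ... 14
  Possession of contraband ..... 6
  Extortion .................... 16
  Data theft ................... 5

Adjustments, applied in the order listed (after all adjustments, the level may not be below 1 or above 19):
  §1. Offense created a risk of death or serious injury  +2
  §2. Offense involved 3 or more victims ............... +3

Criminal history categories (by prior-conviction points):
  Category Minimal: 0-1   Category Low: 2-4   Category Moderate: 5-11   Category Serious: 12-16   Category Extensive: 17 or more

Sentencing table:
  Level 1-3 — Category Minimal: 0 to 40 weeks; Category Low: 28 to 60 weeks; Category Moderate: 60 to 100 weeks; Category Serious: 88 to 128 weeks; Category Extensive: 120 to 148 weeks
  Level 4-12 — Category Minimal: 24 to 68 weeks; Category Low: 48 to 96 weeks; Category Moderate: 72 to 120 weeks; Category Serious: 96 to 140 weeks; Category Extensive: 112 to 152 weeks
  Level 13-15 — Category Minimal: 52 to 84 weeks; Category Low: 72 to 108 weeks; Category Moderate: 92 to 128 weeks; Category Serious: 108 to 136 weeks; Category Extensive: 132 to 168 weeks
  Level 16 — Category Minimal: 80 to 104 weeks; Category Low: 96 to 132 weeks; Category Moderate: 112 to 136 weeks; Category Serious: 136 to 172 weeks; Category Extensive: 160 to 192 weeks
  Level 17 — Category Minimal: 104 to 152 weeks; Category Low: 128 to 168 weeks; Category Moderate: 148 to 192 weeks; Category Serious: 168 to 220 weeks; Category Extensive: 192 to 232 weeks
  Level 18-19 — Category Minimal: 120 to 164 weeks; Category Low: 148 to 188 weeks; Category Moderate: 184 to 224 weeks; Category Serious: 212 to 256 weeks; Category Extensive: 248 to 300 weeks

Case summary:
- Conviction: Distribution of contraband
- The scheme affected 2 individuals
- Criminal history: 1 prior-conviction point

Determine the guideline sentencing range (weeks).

52-84 weeks

Base offense level for distribution of contraband: 14.
Final offense level: 14.
Criminal history: 1 prior point → Category Minimal (0-1).
Level 14 falls in the 13-15 band.
Grid: Level 13-15 × Category Minimal = 52-84 weeks.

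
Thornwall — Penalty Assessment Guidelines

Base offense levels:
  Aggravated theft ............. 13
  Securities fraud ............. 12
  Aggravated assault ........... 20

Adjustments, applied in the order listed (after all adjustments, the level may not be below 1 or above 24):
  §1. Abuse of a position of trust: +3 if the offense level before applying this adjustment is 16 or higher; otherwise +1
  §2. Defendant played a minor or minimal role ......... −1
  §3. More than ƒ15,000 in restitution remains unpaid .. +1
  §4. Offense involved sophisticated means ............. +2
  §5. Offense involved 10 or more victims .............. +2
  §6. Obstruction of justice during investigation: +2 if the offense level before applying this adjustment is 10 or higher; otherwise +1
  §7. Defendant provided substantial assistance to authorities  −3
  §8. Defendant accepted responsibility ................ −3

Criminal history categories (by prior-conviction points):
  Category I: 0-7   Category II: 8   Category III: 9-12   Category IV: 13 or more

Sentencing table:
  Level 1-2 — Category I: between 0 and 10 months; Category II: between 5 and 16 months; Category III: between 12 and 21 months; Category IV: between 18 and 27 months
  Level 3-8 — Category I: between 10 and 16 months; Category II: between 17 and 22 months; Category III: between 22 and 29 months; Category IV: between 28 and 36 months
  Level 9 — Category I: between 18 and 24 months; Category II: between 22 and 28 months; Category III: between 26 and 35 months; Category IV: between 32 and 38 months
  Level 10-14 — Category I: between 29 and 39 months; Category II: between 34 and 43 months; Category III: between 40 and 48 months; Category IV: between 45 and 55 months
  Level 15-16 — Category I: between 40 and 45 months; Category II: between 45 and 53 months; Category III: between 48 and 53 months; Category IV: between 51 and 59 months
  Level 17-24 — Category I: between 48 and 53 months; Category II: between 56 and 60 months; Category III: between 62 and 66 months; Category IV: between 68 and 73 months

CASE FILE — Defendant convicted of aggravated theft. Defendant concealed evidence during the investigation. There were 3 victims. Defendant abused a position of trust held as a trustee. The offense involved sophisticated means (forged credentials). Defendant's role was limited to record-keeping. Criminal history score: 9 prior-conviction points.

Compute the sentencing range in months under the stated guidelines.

Base offense level for aggravated theft: 13.
§1 applies (level before this adjustment is 13 < 16, so +1): 13 + 1 = 14.
§2 applies: 14 − 1 = 13.
§3 does not apply.
§4 applies: 13 + 2 = 15.
§6 applies (level before this adjustment is 15 ≥ 10, so +2): 15 + 2 = 17.
§7 does not apply.
Final offense level: 17.
Criminal history: 9 prior points → Category III (9-12).
Level 17 falls in the 17-24 band.
Grid: Level 17-24 × Category III = 62-66 months.

62-66 months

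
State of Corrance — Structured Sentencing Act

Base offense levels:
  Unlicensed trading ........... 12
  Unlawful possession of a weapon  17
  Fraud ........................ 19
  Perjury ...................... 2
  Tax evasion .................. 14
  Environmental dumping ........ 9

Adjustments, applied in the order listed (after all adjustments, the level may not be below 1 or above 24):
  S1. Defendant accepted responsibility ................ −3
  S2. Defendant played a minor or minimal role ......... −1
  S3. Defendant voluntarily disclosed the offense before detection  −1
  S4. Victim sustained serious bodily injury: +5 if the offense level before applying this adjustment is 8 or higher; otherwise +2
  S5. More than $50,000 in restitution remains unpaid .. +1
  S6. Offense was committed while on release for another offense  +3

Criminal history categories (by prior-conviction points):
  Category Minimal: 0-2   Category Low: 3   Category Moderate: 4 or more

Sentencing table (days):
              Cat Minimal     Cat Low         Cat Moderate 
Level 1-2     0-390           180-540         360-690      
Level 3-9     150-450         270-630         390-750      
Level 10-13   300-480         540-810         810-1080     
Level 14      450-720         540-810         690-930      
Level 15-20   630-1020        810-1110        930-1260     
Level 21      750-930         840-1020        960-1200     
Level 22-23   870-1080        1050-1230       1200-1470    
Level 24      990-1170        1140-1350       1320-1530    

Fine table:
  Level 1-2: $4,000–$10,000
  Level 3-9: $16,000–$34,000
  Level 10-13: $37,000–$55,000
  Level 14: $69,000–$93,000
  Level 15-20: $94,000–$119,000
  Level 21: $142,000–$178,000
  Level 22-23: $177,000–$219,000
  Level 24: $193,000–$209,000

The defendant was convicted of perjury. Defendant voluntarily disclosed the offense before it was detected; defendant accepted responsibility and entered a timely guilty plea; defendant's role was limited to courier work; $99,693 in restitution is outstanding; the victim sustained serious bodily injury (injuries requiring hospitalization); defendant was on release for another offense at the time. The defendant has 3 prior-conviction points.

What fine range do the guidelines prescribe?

$16,000–$34,000

Base offense level for perjury: 2.
S1 applies: 2 − 3 = -1.
S2 applies: -1 − 1 = -2.
S3 applies: -2 − 1 = -3.
S4 applies (level before this adjustment is -3 < 8, so +2): -3 + 2 = -1.
S5 applies: -1 + 1 = 0.
S6 applies: 0 + 3 = 3.
Final offense level: 3.
Level 3 falls in the 3-9 band.
Fine table: Level 3-9 → $16,000–$34,000.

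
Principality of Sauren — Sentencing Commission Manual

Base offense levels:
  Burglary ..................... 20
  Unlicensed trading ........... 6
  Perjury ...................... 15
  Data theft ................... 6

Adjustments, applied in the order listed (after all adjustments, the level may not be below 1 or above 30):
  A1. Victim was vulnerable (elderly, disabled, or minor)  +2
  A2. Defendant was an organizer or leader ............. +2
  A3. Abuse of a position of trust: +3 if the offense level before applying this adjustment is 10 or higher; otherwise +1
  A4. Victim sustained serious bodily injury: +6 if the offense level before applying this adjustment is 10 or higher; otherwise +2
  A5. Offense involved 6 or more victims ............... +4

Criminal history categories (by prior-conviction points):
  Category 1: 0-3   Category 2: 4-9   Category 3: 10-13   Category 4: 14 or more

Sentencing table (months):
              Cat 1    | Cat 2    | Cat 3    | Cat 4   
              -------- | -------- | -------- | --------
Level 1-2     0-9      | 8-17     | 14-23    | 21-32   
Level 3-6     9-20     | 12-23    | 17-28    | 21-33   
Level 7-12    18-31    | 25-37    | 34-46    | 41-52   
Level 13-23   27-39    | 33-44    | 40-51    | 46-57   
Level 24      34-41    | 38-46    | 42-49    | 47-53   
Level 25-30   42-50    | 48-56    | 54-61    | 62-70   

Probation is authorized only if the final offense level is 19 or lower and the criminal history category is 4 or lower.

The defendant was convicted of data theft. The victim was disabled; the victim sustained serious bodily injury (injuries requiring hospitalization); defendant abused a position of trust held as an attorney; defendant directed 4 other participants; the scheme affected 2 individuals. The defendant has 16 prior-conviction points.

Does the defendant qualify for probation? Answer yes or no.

Base offense level for data theft: 6.
A1 applies: 6 + 2 = 8.
A2 applies: 8 + 2 = 10.
A3 applies (level before this adjustment is 10 ≥ 10, so +3): 10 + 3 = 13.
A4 applies (level before this adjustment is 13 ≥ 10, so +6): 13 + 6 = 19.
Final offense level: 19.
Criminal history: 16 prior points → Category 4 (14+).
Level 19 falls in the 13-23 band.
Grid: Level 13-23 × Category 4 = 46-57 months.
Probation check: level 19 ≤ 19 and category 4 ≤ 4 → eligible.

Yes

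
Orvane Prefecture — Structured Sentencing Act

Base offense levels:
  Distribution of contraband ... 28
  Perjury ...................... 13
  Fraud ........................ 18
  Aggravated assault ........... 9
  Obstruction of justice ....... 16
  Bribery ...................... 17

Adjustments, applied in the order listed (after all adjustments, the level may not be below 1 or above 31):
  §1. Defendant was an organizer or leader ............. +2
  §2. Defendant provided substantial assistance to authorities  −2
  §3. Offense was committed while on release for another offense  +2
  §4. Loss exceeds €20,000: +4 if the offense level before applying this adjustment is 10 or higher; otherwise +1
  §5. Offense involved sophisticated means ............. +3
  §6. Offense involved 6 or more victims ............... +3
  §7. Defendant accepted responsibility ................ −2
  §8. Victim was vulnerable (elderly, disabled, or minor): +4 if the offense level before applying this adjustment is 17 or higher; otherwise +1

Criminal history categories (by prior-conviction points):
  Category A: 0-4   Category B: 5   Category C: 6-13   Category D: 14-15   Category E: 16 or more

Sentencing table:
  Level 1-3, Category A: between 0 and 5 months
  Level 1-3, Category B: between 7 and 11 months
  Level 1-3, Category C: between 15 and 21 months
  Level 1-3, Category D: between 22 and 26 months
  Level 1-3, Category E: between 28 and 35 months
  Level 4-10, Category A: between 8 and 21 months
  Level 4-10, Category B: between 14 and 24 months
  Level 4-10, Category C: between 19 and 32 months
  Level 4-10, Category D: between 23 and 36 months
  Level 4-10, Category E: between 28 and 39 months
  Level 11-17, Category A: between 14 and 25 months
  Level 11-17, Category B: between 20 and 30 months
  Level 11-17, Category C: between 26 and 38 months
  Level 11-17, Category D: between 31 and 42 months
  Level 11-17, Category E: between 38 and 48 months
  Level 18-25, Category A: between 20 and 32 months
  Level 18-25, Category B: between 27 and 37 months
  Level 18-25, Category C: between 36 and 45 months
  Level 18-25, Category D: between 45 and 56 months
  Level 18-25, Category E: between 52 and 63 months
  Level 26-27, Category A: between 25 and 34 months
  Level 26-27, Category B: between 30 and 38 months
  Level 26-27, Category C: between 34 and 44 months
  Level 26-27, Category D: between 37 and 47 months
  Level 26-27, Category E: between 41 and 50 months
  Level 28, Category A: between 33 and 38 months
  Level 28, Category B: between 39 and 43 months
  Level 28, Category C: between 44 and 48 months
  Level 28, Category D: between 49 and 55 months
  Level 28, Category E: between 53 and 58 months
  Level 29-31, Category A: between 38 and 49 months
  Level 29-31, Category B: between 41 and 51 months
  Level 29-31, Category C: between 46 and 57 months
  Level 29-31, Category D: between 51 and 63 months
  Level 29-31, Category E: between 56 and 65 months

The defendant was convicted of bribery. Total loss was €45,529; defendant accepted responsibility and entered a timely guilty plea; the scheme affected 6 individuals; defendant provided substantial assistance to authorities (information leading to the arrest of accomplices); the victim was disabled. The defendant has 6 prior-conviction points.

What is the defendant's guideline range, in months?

36-45 months

Base offense level for bribery: 17.
§1 does not apply.
§2 applies: 17 − 2 = 15.
§3 does not apply.
§4 applies (level before this adjustment is 15 ≥ 10, so +4): 15 + 4 = 19.
§5 does not apply.
§6 applies: 19 + 3 = 22.
§7 applies: 22 − 2 = 20.
§8 applies (level before this adjustment is 20 ≥ 17, so +4): 20 + 4 = 24.
Final offense level: 24.
Criminal history: 6 prior points → Category C (6-13).
Level 24 falls in the 18-25 band.
Grid: Level 18-25 × Category C = 36-45 months.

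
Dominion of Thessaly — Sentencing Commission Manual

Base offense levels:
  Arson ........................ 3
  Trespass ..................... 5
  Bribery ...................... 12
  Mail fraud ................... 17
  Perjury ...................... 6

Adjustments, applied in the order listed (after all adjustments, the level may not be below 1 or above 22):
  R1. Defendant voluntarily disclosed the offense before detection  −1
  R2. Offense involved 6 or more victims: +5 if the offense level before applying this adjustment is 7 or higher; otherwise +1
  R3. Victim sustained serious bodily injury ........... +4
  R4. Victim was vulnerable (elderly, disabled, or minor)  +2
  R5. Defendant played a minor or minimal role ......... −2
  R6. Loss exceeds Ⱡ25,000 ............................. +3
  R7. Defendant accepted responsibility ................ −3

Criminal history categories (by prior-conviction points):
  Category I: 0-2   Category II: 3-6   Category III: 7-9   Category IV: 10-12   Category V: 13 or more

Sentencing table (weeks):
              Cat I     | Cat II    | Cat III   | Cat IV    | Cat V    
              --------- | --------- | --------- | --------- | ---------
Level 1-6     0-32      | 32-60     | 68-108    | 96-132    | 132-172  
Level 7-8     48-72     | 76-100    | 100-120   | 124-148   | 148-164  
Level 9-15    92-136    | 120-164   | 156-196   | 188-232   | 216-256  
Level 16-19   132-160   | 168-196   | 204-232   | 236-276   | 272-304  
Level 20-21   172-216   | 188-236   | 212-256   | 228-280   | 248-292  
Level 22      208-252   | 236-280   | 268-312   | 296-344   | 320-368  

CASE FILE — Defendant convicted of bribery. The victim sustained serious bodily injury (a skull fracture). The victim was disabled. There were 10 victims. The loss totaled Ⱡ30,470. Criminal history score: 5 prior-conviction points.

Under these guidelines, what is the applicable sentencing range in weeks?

236-280 weeks

Base offense level for bribery: 12.
R2 applies (level before this adjustment is 12 ≥ 7, so +5): 12 + 5 = 17.
R3 applies: 17 + 4 = 21.
R4 applies: 21 + 2 = 23.
R5 does not apply.
R6 applies: 23 + 3 = 26.
R7 does not apply.
Level 26 exceeds the maximum of 22; capped at 22.
Final offense level: 22.
Criminal history: 5 prior points → Category II (3-6).
Level 22 falls in the 22 band.
Grid: Level 22 × Category II = 236-280 weeks.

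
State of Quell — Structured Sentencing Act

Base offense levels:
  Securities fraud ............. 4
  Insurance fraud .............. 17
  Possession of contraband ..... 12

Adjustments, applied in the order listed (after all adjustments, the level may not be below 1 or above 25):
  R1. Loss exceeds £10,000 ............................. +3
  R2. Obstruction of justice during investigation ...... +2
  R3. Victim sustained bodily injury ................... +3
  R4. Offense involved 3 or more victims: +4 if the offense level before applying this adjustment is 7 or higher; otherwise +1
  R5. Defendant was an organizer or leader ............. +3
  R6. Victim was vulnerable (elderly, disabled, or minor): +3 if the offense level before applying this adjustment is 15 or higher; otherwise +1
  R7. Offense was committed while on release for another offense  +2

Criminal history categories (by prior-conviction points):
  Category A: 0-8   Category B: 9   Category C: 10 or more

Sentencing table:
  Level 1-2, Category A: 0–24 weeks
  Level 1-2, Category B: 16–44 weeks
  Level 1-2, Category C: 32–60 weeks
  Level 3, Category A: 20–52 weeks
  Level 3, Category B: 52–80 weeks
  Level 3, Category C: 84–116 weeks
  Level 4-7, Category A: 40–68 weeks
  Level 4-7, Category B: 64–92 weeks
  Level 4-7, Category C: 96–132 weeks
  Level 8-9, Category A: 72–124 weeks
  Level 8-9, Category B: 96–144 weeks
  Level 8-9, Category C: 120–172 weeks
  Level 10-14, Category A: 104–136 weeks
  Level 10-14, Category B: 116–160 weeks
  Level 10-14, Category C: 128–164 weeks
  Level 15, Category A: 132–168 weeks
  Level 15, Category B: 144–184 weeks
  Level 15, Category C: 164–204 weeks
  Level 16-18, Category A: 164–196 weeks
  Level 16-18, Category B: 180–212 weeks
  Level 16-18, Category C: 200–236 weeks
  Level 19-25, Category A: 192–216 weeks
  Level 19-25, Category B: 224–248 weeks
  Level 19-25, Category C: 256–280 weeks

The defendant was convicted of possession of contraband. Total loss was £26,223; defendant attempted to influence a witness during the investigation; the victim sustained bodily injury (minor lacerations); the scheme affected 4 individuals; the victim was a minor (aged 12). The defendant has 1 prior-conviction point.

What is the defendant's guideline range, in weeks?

192-216 weeks

Base offense level for possession of contraband: 12.
R1 applies: 12 + 3 = 15.
R2 applies: 15 + 2 = 17.
R3 applies: 17 + 3 = 20.
R4 applies (level before this adjustment is 20 ≥ 7, so +4): 20 + 4 = 24.
R6 applies (level before this adjustment is 24 ≥ 15, so +3): 24 + 3 = 27.
Level 27 exceeds the maximum of 25; capped at 25.
Final offense level: 25.
Criminal history: 1 prior point → Category A (0-8).
Level 25 falls in the 19-25 band.
Grid: Level 19-25 × Category A = 192-216 weeks.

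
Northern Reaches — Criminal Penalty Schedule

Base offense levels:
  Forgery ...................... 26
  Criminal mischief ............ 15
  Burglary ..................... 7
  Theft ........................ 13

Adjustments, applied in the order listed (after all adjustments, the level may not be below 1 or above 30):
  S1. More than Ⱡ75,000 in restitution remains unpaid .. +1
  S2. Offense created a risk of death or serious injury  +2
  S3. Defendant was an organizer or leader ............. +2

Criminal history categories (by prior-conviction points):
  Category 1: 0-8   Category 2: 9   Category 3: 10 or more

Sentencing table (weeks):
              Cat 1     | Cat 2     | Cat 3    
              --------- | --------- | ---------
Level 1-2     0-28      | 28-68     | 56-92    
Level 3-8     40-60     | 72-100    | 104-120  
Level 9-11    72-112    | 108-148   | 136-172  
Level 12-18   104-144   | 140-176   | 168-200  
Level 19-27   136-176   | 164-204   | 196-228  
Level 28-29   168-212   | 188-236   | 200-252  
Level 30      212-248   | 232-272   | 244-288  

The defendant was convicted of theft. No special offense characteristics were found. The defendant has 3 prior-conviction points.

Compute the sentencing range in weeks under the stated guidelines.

104-144 weeks

Base offense level for theft: 13.
Final offense level: 13.
Criminal history: 3 prior points → Category 1 (0-8).
Level 13 falls in the 12-18 band.
Grid: Level 12-18 × Category 1 = 104-144 weeks.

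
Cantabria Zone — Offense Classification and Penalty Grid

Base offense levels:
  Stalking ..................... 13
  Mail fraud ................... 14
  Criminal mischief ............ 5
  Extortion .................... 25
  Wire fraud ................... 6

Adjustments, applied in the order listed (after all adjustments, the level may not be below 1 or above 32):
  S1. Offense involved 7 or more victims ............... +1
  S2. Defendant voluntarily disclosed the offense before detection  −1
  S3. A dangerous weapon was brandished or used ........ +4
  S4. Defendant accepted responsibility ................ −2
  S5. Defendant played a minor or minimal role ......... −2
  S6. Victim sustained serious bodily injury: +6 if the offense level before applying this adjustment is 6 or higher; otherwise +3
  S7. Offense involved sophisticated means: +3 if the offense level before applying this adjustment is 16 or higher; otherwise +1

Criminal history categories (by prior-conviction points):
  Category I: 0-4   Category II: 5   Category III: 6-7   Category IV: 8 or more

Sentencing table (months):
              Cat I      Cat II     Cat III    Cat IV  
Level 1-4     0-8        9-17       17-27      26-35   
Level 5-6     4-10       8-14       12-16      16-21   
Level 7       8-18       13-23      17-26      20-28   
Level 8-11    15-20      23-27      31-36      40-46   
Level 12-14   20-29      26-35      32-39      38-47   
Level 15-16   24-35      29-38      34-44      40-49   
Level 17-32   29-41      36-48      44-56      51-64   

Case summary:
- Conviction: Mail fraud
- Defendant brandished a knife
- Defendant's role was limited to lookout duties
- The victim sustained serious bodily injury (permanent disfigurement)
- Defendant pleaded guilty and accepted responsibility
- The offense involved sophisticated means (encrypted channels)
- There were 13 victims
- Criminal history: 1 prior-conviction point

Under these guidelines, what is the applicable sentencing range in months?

Base offense level for mail fraud: 14.
S1 applies: 14 + 1 = 15.
S2 does not apply.
S3 applies: 15 + 4 = 19.
S4 applies: 19 − 2 = 17.
S5 applies: 17 − 2 = 15.
S6 applies (level before this adjustment is 15 ≥ 6, so +6): 15 + 6 = 21.
S7 applies (level before this adjustment is 21 ≥ 16, so +3): 21 + 3 = 24.
Final offense level: 24.
Criminal history: 1 prior point → Category I (0-4).
Level 24 falls in the 17-32 band.
Grid: Level 17-32 × Category I = 29-41 months.

29-41 months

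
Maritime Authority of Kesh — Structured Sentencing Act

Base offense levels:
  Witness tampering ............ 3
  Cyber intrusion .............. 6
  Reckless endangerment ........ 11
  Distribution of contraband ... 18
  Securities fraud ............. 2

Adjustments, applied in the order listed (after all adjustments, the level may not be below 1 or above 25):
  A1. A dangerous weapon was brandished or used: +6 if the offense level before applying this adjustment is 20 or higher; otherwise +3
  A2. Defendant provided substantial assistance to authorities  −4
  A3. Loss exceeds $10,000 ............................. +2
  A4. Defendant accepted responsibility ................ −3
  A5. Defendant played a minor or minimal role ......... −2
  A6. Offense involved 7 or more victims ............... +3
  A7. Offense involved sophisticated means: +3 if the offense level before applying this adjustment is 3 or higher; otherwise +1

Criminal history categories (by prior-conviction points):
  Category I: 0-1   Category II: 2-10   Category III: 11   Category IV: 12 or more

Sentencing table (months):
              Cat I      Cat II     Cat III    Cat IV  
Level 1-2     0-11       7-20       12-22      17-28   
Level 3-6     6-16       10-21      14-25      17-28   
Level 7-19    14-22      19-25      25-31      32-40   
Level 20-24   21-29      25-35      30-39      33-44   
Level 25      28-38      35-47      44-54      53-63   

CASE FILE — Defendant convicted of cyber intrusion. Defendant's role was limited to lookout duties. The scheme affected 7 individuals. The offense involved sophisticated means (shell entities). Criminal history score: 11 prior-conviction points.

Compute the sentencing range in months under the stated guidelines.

25-31 months

Base offense level for cyber intrusion: 6.
A5 applies: 6 − 2 = 4.
A6 applies: 4 + 3 = 7.
A7 applies (level before this adjustment is 7 ≥ 3, so +3): 7 + 3 = 10.
Final offense level: 10.
Criminal history: 11 prior points → Category III (11).
Level 10 falls in the 7-19 band.
Grid: Level 7-19 × Category III = 25-31 months.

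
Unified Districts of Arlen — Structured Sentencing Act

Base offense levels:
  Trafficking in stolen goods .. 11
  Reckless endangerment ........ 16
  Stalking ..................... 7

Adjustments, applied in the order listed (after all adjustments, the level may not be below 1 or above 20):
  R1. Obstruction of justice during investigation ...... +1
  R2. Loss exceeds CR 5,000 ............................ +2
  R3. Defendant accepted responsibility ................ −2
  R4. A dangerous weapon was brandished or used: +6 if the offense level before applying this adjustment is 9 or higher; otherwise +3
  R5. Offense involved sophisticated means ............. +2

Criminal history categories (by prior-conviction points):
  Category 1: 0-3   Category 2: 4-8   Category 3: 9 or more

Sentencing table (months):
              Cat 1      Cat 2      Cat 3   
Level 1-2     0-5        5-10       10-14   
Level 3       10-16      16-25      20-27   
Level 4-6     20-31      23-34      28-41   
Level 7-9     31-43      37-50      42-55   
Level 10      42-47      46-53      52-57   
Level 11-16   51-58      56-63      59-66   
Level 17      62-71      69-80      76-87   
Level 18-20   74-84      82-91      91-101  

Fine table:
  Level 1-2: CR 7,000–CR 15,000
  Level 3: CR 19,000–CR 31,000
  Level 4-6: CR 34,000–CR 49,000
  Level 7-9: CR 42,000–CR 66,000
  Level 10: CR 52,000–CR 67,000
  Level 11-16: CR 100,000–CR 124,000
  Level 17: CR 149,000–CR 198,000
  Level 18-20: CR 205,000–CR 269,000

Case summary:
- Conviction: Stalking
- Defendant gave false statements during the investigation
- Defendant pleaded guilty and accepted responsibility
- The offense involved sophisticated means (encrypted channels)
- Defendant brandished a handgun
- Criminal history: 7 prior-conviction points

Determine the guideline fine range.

CR 100,000–CR 124,000

Base offense level for stalking: 7.
R1 applies: 7 + 1 = 8.
R3 applies: 8 − 2 = 6.
R4 applies (level before this adjustment is 6 < 9, so +3): 6 + 3 = 9.
R5 applies: 9 + 2 = 11.
Final offense level: 11.
Level 11 falls in the 11-16 band.
Fine table: Level 11-16 → CR 100,000–CR 124,000.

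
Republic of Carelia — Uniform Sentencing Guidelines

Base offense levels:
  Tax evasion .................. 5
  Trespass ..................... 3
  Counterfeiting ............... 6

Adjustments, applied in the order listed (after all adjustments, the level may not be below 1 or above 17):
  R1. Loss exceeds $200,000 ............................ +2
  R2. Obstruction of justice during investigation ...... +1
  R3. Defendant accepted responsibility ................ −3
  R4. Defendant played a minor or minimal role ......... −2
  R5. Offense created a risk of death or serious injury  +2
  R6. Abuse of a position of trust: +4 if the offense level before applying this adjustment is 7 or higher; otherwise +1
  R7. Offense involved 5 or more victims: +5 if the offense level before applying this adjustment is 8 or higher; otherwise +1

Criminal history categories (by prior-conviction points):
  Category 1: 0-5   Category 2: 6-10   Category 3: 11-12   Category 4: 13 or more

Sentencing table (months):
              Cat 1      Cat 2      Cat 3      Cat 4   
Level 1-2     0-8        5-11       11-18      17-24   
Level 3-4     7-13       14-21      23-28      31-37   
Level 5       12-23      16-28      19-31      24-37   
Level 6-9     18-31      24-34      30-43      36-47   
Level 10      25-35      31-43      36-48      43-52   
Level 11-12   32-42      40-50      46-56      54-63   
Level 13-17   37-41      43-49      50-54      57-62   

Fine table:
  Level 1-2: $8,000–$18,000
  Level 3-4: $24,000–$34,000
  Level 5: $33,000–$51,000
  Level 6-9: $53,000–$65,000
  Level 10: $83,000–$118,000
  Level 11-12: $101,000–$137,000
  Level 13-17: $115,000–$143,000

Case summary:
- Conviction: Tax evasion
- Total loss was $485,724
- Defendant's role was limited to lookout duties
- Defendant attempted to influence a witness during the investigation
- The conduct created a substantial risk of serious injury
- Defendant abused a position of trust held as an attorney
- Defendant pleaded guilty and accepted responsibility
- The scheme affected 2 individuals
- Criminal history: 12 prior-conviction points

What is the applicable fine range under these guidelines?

$53,000–$65,000

Base offense level for tax evasion: 5.
R1 applies: 5 + 2 = 7.
R2 applies: 7 + 1 = 8.
R3 applies: 8 − 3 = 5.
R4 applies: 5 − 2 = 3.
R5 applies: 3 + 2 = 5.
R6 applies (level before this adjustment is 5 < 7, so +1): 5 + 1 = 6.
Final offense level: 6.
Level 6 falls in the 6-9 band.
Fine table: Level 6-9 → $53,000–$65,000.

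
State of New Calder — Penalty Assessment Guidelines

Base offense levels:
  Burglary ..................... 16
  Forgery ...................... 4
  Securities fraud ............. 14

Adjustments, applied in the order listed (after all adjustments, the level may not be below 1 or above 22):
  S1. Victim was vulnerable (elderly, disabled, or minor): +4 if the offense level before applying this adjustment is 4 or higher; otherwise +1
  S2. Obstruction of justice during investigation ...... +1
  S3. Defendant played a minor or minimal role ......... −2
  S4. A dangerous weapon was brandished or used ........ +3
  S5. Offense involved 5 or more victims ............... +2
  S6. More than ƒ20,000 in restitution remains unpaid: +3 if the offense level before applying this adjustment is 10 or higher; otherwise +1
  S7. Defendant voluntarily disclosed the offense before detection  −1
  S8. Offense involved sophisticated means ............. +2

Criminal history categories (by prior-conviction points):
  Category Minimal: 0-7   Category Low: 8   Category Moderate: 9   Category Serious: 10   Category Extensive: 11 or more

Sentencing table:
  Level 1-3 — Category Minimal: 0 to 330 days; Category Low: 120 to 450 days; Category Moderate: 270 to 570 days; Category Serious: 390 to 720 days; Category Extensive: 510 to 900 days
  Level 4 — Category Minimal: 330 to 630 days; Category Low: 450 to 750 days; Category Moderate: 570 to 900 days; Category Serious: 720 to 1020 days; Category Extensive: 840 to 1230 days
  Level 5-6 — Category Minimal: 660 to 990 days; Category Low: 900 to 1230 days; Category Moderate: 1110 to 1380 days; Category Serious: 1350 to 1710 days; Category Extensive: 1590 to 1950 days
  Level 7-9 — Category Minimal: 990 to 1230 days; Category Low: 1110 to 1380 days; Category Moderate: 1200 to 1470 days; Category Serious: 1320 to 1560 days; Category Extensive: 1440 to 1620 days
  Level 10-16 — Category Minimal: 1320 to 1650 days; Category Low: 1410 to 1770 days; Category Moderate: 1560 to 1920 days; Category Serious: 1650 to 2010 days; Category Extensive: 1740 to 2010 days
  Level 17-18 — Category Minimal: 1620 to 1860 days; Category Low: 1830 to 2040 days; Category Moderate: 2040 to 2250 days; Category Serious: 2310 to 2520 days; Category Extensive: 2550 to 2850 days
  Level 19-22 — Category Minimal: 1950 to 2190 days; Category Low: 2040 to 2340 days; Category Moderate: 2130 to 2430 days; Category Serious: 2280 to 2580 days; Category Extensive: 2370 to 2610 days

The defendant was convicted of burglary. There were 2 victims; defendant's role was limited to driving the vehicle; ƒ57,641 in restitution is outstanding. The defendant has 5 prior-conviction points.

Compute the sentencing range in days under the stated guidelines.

1620-1860 days

Base offense level for burglary: 16.
S3 applies: 16 − 2 = 14.
S6 applies (level before this adjustment is 14 ≥ 10, so +3): 14 + 3 = 17.
Final offense level: 17.
Criminal history: 5 prior points → Category Minimal (0-7).
Level 17 falls in the 17-18 band.
Grid: Level 17-18 × Category Minimal = 1620-1860 days.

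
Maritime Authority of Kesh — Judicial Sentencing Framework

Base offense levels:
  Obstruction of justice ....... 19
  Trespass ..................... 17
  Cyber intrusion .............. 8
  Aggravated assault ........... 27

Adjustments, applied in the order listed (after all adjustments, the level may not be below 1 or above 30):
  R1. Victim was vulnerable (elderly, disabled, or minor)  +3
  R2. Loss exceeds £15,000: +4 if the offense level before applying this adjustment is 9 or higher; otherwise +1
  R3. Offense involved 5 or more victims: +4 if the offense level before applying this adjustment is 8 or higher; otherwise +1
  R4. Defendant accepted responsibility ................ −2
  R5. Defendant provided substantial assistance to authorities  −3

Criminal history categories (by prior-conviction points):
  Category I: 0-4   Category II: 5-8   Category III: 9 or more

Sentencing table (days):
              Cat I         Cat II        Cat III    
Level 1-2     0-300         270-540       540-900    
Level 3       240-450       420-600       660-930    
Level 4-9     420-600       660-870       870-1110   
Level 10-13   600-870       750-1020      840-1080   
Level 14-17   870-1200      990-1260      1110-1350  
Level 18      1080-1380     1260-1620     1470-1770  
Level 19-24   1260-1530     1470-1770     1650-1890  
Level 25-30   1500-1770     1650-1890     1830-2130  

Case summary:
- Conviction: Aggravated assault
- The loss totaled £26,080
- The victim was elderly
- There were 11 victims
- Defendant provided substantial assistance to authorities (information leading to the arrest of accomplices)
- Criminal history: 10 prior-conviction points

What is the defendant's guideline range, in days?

1830-2130 days

Base offense level for aggravated assault: 27.
R1 applies: 27 + 3 = 30.
R2 applies (level before this adjustment is 30 ≥ 9, so +4): 30 + 4 = 34.
R3 applies (level before this adjustment is 34 ≥ 8, so +4): 34 + 4 = 38.
R5 applies: 38 − 3 = 35.
Level 35 exceeds the maximum of 30; capped at 30.
Final offense level: 30.
Criminal history: 10 prior points → Category III (9+).
Level 30 falls in the 25-30 band.
Grid: Level 25-30 × Category III = 1830-2130 days.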